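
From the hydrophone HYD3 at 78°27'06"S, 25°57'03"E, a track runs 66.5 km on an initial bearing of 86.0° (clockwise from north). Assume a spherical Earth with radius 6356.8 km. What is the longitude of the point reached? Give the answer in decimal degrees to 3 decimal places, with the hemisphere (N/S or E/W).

28.924°E

HYD3: φ = -78.45167°, λ = +25.95083°
δ = d/R = 66.5/6356.8 = 0.010461 rad
φ₂ = arcsin(sin φ₁ cos δ + cos φ₁ sin δ cos θ)
   = arcsin(-0.97976·0.99995 + 0.20019·0.01046·0.06976) = -78.39465°
λ₂ = λ₁ + atan2(sin θ sin δ cos φ₁, cos δ − sin φ₁ sin φ₂) = 28.92436°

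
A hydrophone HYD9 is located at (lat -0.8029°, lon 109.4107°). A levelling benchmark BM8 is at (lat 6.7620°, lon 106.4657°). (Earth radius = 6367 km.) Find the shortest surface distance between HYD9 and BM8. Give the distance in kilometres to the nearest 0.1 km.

Δφ = 7.5649°,  Δλ = -2.9450°
a = sin²(Δφ/2) + cos φ₁ cos φ₂ sin²(Δλ/2) = 0.005007
c = 2·arcsin(√a) = 0.141646 rad = 8.1157°
d = R·c = 6367 × 0.141646 = 901.9 km

901.9 km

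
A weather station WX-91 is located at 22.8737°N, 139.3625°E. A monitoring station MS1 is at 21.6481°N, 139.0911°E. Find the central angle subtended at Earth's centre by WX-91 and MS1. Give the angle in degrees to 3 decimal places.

Δφ = -1.2256°,  Δλ = -0.2714°
a = sin²(Δφ/2) + cos φ₁ cos φ₂ sin²(Δλ/2) = 0.000119
c = 2·arcsin(√a) = 0.021835 rad = 1.2511°

1.251°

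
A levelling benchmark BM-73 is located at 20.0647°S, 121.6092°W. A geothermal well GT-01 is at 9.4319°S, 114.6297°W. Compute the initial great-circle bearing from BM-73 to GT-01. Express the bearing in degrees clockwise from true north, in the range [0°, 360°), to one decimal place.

Δλ = 6.9795°
y = sin Δλ · cos φ₂ = 0.119871
x = cos φ₁ sin φ₂ − sin φ₁ cos φ₂ cos Δλ = 0.182006
θ = atan2(y, x) = 33.3694° → 33.3694° (mod 360°)

33.4°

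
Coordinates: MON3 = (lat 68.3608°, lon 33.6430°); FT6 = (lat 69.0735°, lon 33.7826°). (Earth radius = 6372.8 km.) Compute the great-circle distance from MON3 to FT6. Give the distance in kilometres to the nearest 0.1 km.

79.5 km

Δφ = 0.7127°,  Δλ = 0.1396°
a = sin²(Δφ/2) + cos φ₁ cos φ₂ sin²(Δλ/2) = 0.000039
c = 2·arcsin(√a) = 0.012470 rad = 0.7145°
d = R·c = 6372.8 × 0.012470 = 79.5 km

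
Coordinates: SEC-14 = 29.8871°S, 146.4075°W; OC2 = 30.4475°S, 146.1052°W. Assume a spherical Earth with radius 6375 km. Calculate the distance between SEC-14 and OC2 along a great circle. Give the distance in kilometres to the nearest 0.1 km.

68.8 km

Δφ = -0.5604°,  Δλ = 0.3023°
a = sin²(Δφ/2) + cos φ₁ cos φ₂ sin²(Δλ/2) = 0.000029
c = 2·arcsin(√a) = 0.010792 rad = 0.6183°
d = R·c = 6375 × 0.010792 = 68.8 km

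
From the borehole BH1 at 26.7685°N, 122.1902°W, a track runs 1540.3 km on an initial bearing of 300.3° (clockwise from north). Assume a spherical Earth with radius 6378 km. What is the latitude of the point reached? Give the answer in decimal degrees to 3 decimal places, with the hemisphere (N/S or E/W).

δ = d/R = 1540.3/6378 = 0.241502 rad
φ₂ = arcsin(sin φ₁ cos δ + cos φ₁ sin δ cos θ)
   = arcsin(0.45039·0.97098 + 0.89283·0.23916·0.50453) = 33.02800°
λ₂ = λ₁ + atan2(sin θ sin δ cos φ₁, cos δ − sin φ₁ sin φ₂) = -136.44830°

33.028°N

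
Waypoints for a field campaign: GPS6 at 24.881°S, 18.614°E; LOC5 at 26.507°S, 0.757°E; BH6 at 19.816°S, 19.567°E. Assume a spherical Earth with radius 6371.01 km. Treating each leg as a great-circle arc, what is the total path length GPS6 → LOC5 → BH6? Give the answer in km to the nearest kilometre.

3856 km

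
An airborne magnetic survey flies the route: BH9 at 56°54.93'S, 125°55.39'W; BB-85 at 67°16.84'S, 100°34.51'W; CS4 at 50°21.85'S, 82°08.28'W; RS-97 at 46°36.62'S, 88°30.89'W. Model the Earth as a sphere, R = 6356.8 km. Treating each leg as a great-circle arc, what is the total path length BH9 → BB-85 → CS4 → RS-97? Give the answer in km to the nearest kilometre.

BH9: φ = -56.91550°, λ = -125.92317°
BB-85: φ = -67.28067°, λ = -100.57517°
CS4: φ = -50.36417°, λ = -82.13800°
RS-97: φ = -46.61033°, λ = -88.51483°
BH9→BB-85: c = 0.271448 rad, d = 1725.54 km
BB-85→CS4: c = 0.335991 rad, d = 2135.83 km
CS4→RS-97: c = 0.098597 rad, d = 626.76 km
Total = 1725.54 + 2135.83 + 626.76 = 4488.13 km

4488 km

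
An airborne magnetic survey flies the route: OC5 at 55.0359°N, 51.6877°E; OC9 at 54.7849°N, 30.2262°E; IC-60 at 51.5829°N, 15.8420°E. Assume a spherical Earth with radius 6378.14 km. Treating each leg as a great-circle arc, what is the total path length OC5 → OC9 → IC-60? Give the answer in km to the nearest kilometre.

2390 km

OC5→OC9: c = 0.214524 rad, d = 1368.26 km
OC9→IC-60: c = 0.160133 rad, d = 1021.35 km
Total = 1368.26 + 1021.35 = 2389.61 km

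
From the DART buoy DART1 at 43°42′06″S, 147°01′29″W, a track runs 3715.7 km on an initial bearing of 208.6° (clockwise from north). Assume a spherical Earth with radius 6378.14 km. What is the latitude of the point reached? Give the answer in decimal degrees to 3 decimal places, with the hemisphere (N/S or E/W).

67.843°S

DART1: φ = -43.70167°, λ = -147.02472°
δ = d/R = 3715.7/6378.14 = 0.582568 rad
φ₂ = arcsin(sin φ₁ cos δ + cos φ₁ sin δ cos θ)
   = arcsin(-0.69090·0.83505 + 0.72295·0.55017·-0.87798) = -67.84287°
λ₂ = λ₁ + atan2(sin θ sin δ cos φ₁, cos δ − sin φ₁ sin φ₂) = 168.68459°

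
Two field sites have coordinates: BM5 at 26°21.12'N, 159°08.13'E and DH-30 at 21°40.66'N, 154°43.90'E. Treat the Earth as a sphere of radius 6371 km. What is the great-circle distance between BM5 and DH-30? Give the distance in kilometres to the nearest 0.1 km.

BM5: φ = +26.35200°, λ = +159.13550°
DH-30: φ = +21.67767°, λ = +154.73167°
Δφ = -4.6743°,  Δλ = -4.4038°
a = sin²(Δφ/2) + cos φ₁ cos φ₂ sin²(Δλ/2) = 0.002892
c = 2·arcsin(√a) = 0.107611 rad = 6.1657°
d = R·c = 6371 × 0.107611 = 685.6 km

685.6 km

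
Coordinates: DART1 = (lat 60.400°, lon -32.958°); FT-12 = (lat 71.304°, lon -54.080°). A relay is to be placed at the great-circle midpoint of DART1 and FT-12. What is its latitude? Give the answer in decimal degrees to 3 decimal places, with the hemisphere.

Bx = cos φ₂ cos Δλ = 0.299011,  By = cos φ₂ sin Δλ = -0.115511
φₘ = atan2(sin φ₁ + sin φ₂, √((cos φ₁ + Bx)² + By²)) = 66.19869°
λₘ = λ₁ + atan2(By, cos φ₁ + Bx) = -41.24607°

66.199°N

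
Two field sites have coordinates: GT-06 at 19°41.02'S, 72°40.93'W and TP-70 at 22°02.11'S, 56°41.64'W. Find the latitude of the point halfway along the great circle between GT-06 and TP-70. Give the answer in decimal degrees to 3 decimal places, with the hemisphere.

21.046°S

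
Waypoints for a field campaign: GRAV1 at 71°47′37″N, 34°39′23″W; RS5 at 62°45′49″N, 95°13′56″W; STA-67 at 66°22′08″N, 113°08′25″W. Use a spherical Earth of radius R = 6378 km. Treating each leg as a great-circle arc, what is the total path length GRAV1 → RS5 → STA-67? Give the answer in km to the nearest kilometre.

3592 km

GRAV1: φ = +71.79361°, λ = -34.65639°
RS5: φ = +62.76361°, λ = -95.23222°
STA-67: φ = +66.36889°, λ = -113.14028°
GRAV1→RS5: c = 0.415631 rad, d = 2650.89 km
RS5→STA-67: c = 0.147559 rad, d = 941.13 km
Total = 2650.89 + 941.13 = 3592.02 km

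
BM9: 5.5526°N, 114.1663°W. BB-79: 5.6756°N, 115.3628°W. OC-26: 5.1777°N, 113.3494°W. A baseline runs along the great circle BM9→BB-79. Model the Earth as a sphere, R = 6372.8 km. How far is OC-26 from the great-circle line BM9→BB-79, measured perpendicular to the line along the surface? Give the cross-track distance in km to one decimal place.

32.0 km

δ₁₃ = central angle BM9→OC-26 = 0.015631 rad  (haversine)
θ₁₃ = bearing BM9→OC-26 = 114.709°,  θ₁₂ = bearing BM9→BB-79 = 275.956°
dₓₜ = R·arcsin(sin δ₁₃ · sin(θ₁₃ − θ₁₂)) = 6372.8·arcsin(0.01563·sin(-161.247°)) = -32.022 km
|dₓₜ| = 32.022 km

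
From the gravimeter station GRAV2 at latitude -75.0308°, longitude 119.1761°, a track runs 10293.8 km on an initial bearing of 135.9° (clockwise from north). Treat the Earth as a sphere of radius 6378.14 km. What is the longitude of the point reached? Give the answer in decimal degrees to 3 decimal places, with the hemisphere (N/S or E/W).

105.456°W

δ = d/R = 10293.8/6378.14 = 1.613919 rad
φ₂ = arcsin(sin φ₁ cos δ + cos φ₁ sin δ cos θ)
   = arcsin(-0.96606·-0.04311 + 0.25830·0.99907·-0.71813) = -8.26046°
λ₂ = λ₁ + atan2(sin θ sin δ cos φ₁, cos δ − sin φ₁ sin φ₂) = -105.45623°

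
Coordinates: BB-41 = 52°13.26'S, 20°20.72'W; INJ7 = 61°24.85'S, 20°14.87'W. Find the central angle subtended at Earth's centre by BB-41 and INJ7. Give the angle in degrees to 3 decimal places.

9.193°

BB-41: φ = -52.22100°, λ = -20.34533°
INJ7: φ = -61.41417°, λ = -20.24783°
Δφ = -9.1932°,  Δλ = 0.0975°
a = sin²(Δφ/2) + cos φ₁ cos φ₂ sin²(Δλ/2) = 0.006423
c = 2·arcsin(√a) = 0.160454 rad = 9.1933°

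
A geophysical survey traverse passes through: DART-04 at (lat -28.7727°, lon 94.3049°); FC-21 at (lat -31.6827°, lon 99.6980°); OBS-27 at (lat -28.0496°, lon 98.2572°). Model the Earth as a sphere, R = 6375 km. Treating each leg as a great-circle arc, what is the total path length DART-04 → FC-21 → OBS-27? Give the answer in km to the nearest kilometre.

1039 km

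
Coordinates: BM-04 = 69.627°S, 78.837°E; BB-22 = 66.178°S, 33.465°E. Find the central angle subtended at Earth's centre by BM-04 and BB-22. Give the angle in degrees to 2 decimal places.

16.99°

Δφ = 3.4490°,  Δλ = -45.3720°
a = sin²(Δφ/2) + cos φ₁ cos φ₂ sin²(Δλ/2) = 0.021821
c = 2·arcsin(√a) = 0.296524 rad = 16.9896°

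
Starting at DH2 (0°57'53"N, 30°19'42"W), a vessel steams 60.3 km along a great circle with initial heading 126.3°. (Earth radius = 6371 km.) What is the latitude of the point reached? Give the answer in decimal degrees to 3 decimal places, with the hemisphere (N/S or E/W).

0.644°N

DH2: φ = +0.96472°, λ = -30.32833°
δ = d/R = 60.3/6371 = 0.009465 rad
φ₂ = arcsin(sin φ₁ cos δ + cos φ₁ sin δ cos θ)
   = arcsin(0.01684·0.99996 + 0.99986·0.00946·-0.59201) = 0.64365°
λ₂ = λ₁ + atan2(sin θ sin δ cos φ₁, cos δ − sin φ₁ sin φ₂) = -29.89126°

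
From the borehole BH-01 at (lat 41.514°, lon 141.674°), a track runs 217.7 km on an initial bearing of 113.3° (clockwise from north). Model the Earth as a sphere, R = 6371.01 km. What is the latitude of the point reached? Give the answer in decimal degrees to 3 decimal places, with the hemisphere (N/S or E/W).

40.715°N

δ = d/R = 217.7/6371.01 = 0.034170 rad
φ₂ = arcsin(sin φ₁ cos δ + cos φ₁ sin δ cos θ)
   = arcsin(0.66280·0.99942 + 0.74879·0.03416·-0.39555) = 40.71504°
λ₂ = λ₁ + atan2(sin θ sin δ cos φ₁, cos δ − sin φ₁ sin φ₂) = 144.04657°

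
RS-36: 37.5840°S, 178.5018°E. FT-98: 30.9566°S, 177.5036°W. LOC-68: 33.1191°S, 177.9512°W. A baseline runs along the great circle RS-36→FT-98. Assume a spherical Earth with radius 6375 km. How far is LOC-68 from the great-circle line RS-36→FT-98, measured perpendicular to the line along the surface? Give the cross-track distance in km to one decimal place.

65.4 km

δ₁₃ = central angle RS-36→LOC-68 = 0.092836 rad  (haversine)
θ₁₃ = bearing RS-36→LOC-68 = 33.983°,  θ₁₂ = bearing RS-36→FT-98 = 27.627°
dₓₜ = R·arcsin(sin δ₁₃ · sin(θ₁₃ − θ₁₂)) = 6375·arcsin(0.09270·sin(6.356°)) = 65.429 km
|dₓₜ| = 65.429 km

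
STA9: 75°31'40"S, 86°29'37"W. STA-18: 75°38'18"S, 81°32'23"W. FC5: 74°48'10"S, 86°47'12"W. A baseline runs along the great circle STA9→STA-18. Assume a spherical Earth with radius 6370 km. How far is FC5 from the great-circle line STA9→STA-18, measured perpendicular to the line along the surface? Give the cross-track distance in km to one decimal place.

STA9: φ = -75.52778°, λ = -86.49361°
STA-18: φ = -75.63833°, λ = -81.53972°
FC5: φ = -74.80278°, λ = -86.78667°
δ₁₃ = central angle STA9→FC5 = 0.012721 rad  (haversine)
θ₁₃ = bearing STA9→FC5 = 353.950°,  θ₁₂ = bearing STA9→STA-18 = 97.518°
dₓₜ = R·arcsin(sin δ₁₃ · sin(θ₁₃ − θ₁₂)) = 6370·arcsin(0.01272·sin(256.432°)) = -78.772 km
|dₓₜ| = 78.772 km

78.8 km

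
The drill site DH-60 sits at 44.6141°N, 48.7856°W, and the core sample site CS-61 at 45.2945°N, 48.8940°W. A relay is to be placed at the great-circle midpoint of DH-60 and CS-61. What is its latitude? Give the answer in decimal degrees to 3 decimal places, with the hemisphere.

44.954°N

Bx = cos φ₂ cos Δλ = 0.703462,  By = cos φ₂ sin Δλ = -0.001331
φₘ = atan2(sin φ₁ + sin φ₂, √((cos φ₁ + Bx)² + By²)) = 44.95431°
λₘ = λ₁ + atan2(By, cos φ₁ + Bx) = -48.83948°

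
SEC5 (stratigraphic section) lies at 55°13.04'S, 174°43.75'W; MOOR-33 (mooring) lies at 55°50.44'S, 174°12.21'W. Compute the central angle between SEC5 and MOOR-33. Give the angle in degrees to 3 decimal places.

0.691°

SEC5: φ = -55.21733°, λ = -174.72917°
MOOR-33: φ = -55.84067°, λ = -174.20350°
Δφ = -0.6233°,  Δλ = 0.5257°
a = sin²(Δφ/2) + cos φ₁ cos φ₂ sin²(Δλ/2) = 0.000036
c = 2·arcsin(√a) = 0.012055 rad = 0.6907°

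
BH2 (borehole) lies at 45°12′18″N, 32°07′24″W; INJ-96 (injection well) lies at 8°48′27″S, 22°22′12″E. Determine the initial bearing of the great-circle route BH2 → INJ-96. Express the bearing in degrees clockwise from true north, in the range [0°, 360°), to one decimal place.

122.6°

BH2: φ = +45.20500°, λ = -32.12333°
INJ-96: φ = -8.80750°, λ = +22.37000°
Δλ = 54.4933°
y = sin Δλ · cos φ₂ = 0.804449
x = cos φ₁ sin φ₂ − sin φ₁ cos φ₂ cos Δλ = -0.515174
θ = atan2(y, x) = 122.6357° → 122.6357° (mod 360°)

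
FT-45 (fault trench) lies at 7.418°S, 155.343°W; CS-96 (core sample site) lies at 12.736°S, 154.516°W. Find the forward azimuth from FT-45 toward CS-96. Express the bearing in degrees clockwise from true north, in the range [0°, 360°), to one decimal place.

Δλ = 0.8270°
y = sin Δλ · cos φ₂ = 0.014078
x = cos φ₁ sin φ₂ − sin φ₁ cos φ₂ cos Δλ = -0.092697
θ = atan2(y, x) = 171.3642° → 171.3642° (mod 360°)

171.4°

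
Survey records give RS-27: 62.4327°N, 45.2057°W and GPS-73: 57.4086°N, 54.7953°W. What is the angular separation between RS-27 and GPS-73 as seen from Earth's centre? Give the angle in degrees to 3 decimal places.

Δφ = -5.0241°,  Δλ = -9.5896°
a = sin²(Δφ/2) + cos φ₁ cos φ₂ sin²(Δλ/2) = 0.003663
c = 2·arcsin(√a) = 0.121115 rad = 6.9394°

6.939°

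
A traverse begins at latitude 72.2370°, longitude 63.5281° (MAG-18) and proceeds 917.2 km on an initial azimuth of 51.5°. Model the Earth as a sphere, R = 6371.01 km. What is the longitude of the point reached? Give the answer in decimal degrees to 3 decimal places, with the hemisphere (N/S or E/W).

90.900°E

δ = d/R = 917.2/6371.01 = 0.143965 rad
φ₂ = arcsin(sin φ₁ cos δ + cos φ₁ sin δ cos θ)
   = arcsin(0.95233·0.98965 + 0.30508·0.14347·0.62251) = 75.86470°
λ₂ = λ₁ + atan2(sin θ sin δ cos φ₁, cos δ − sin φ₁ sin φ₂) = 90.89971°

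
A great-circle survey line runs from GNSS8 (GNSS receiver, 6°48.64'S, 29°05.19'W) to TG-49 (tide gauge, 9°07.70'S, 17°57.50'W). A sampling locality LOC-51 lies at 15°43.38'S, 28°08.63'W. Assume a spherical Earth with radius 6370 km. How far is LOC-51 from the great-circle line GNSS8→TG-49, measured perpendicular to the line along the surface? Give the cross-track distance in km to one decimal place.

944.6 km

GNSS8: φ = -6.81067°, λ = -29.08650°
TG-49: φ = -9.12833°, λ = -17.95833°
LOC-51: φ = -15.72300°, λ = -28.14383°
δ₁₃ = central angle GNSS8→LOC-51 = 0.156382 rad  (haversine)
θ₁₃ = bearing GNSS8→LOC-51 = 174.164°,  θ₁₂ = bearing GNSS8→TG-49 = 102.613°
dₓₜ = R·arcsin(sin δ₁₃ · sin(θ₁₃ − θ₁₂)) = 6370·arcsin(0.15575·sin(71.551°)) = 944.569 km
|dₓₜ| = 944.569 km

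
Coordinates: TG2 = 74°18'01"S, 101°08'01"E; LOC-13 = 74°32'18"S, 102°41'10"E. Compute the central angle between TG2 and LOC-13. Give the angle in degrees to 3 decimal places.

0.480°

TG2: φ = -74.30028°, λ = +101.13361°
LOC-13: φ = -74.53833°, λ = +102.68611°
Δφ = -0.2381°,  Δλ = 1.5525°
a = sin²(Δφ/2) + cos φ₁ cos φ₂ sin²(Δλ/2) = 0.000018
c = 2·arcsin(√a) = 0.008380 rad = 0.4801°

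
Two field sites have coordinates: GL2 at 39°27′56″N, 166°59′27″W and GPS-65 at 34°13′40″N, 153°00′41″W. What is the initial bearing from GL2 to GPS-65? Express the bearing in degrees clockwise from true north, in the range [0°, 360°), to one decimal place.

110.8°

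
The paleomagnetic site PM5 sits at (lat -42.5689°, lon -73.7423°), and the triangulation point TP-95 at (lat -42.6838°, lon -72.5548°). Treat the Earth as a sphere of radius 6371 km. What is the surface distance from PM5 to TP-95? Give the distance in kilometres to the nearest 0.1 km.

Δφ = -0.1149°,  Δλ = 1.1875°
a = sin²(Δφ/2) + cos φ₁ cos φ₂ sin²(Δλ/2) = 0.000059
c = 2·arcsin(√a) = 0.015381 rad = 0.8813°
d = R·c = 6371 × 0.015381 = 98.0 km

98.0 km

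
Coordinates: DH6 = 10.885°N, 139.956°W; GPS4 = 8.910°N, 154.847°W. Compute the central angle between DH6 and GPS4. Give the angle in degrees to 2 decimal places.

Δφ = -1.9750°,  Δλ = -14.8910°
a = sin²(Δφ/2) + cos φ₁ cos φ₂ sin²(Δλ/2) = 0.016588
c = 2·arcsin(√a) = 0.258304 rad = 14.7997°

14.80°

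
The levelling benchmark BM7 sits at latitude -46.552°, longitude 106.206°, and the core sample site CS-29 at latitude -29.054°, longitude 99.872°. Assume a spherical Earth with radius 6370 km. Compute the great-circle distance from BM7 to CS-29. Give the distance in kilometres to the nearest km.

2022 km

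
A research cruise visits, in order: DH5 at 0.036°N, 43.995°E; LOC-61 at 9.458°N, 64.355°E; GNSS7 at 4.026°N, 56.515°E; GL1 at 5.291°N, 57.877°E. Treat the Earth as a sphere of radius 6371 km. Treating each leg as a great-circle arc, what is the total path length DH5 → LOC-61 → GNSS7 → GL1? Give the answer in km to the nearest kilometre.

3747 km

DH5→LOC-61: c = 0.390067 rad, d = 2485.11 km
LOC-61→GNSS7: c = 0.165647 rad, d = 1055.34 km
GNSS7→GL1: c = 0.032385 rad, d = 206.32 km
Total = 2485.11 + 1055.34 + 206.32 = 3746.77 km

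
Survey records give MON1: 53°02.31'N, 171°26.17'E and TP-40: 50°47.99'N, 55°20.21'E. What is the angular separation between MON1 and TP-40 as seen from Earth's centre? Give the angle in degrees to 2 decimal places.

63.13°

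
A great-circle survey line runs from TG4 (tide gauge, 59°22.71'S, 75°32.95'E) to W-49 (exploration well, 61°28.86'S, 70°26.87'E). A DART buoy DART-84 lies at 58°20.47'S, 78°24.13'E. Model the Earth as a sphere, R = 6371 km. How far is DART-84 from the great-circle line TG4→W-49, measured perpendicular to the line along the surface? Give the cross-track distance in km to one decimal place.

TG4: φ = -59.37850°, λ = +75.54917°
W-49: φ = -61.48100°, λ = +70.44783°
DART-84: φ = -58.34117°, λ = +78.40217°
δ₁₃ = central angle TG4→DART-84 = 0.031474 rad  (haversine)
θ₁₃ = bearing TG4→DART-84 = 56.116°,  θ₁₂ = bearing TG4→W-49 = 227.933°
dₓₜ = R·arcsin(sin δ₁₃ · sin(θ₁₃ − θ₁₂)) = 6371·arcsin(0.03147·sin(-171.817°)) = -28.535 km
|dₓₜ| = 28.535 km

28.5 km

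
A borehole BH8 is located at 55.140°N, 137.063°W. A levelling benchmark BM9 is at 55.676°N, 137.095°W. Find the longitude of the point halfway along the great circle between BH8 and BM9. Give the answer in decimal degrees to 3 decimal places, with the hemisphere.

Bx = cos φ₂ cos Δλ = 0.563872,  By = cos φ₂ sin Δλ = -0.000315
φₘ = atan2(sin φ₁ + sin φ₂, √((cos φ₁ + Bx)² + By²)) = 55.40800°
λₘ = λ₁ + atan2(By, cos φ₁ + Bx) = -137.07889°

137.079°W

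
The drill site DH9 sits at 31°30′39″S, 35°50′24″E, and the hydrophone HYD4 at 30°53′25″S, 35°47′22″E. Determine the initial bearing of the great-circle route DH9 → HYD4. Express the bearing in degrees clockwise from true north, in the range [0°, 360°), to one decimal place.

356.0°

DH9: φ = -31.51083°, λ = +35.84000°
HYD4: φ = -30.89028°, λ = +35.78944°
Δλ = -0.0506°
y = sin Δλ · cos φ₂ = -0.000757
x = cos φ₁ sin φ₂ − sin φ₁ cos φ₂ cos Δλ = 0.010830
θ = atan2(y, x) = -3.9993° → 356.0007° (mod 360°)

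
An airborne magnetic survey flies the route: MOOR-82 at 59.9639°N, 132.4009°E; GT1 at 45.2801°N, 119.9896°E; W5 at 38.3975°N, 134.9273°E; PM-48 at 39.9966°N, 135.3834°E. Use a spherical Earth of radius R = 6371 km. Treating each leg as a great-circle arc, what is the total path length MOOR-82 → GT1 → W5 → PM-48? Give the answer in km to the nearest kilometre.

MOOR-82→GT1: c = 0.286961 rad, d = 1828.23 km
GT1→W5: c = 0.227833 rad, d = 1451.52 km
W5→PM-48: c = 0.028583 rad, d = 182.10 km
Total = 1828.23 + 1451.52 + 182.10 = 3461.86 km

3462 km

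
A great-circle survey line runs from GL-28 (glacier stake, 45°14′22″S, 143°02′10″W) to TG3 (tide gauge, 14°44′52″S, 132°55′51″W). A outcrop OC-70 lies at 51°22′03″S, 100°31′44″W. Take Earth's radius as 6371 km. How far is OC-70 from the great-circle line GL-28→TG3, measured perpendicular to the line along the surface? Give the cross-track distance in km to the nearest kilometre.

3127 km

GL-28: φ = -45.23944°, λ = -143.03611°
TG3: φ = -14.74778°, λ = -132.93083°
OC-70: φ = -51.36750°, λ = -100.52889°
δ₁₃ = central angle GL-28→OC-70 = 0.497556 rad  (haversine)
θ₁₃ = bearing GL-28→OC-70 = 117.889°,  θ₁₂ = bearing GL-28→TG3 = 18.858°
dₓₜ = R·arcsin(sin δ₁₃ · sin(θ₁₃ − θ₁₂)) = 6371·arcsin(0.47728·sin(99.031°)) = 3127.112 km
|dₓₜ| = 3127.112 km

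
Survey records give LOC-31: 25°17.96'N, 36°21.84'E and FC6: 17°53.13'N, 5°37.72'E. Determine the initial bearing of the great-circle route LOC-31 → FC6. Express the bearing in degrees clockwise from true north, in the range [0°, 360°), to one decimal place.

261.6°

LOC-31: φ = +25.29933°, λ = +36.36400°
FC6: φ = +17.88550°, λ = +5.62867°
Δλ = -30.7353°
y = sin Δλ · cos φ₂ = -0.486374
x = cos φ₁ sin φ₂ − sin φ₁ cos φ₂ cos Δλ = -0.071910
θ = atan2(y, x) = -98.4102° → 261.5898° (mod 360°)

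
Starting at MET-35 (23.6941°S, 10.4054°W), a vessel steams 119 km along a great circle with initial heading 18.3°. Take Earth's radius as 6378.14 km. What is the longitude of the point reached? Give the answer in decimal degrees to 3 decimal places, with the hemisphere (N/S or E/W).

10.042°W

δ = d/R = 119/6378.14 = 0.018657 rad
φ₂ = arcsin(sin φ₁ cos δ + cos φ₁ sin δ cos θ)
   = arcsin(-0.40185·0.99983 + 0.91570·0.01866·0.94943) = -22.67875°
λ₂ = λ₁ + atan2(sin θ sin δ cos φ₁, cos δ − sin φ₁ sin φ₂) = -10.04164°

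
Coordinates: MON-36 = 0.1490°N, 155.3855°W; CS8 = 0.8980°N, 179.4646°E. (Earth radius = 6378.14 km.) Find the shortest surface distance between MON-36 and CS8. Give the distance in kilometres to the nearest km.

2801 km

Δφ = 0.7490°,  Δλ = -25.1499°
a = sin²(Δφ/2) + cos φ₁ cos φ₂ sin²(Δλ/2) = 0.047437
c = 2·arcsin(√a) = 0.439121 rad = 25.1598°
d = R·c = 6378.14 × 0.439121 = 2800.8 km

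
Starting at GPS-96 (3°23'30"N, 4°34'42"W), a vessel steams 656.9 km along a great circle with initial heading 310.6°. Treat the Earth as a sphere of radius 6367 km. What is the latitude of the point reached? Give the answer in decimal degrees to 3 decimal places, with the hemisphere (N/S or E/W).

GPS-96: φ = +3.39167°, λ = -4.57833°
δ = d/R = 656.9/6367 = 0.103173 rad
φ₂ = arcsin(sin φ₁ cos δ + cos φ₁ sin δ cos θ)
   = arcsin(0.05916·0.99468 + 0.99825·0.10299·0.65077) = 7.22420°
λ₂ = λ₁ + atan2(sin θ sin δ cos φ₁, cos δ − sin φ₁ sin φ₂) = -9.09924°

7.224°N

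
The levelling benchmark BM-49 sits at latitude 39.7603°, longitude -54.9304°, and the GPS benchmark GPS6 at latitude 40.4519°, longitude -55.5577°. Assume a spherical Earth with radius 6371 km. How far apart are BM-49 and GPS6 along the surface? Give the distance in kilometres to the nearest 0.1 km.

93.6 km

Δφ = 0.6916°,  Δλ = -0.6273°
a = sin²(Δφ/2) + cos φ₁ cos φ₂ sin²(Δλ/2) = 0.000054
c = 2·arcsin(√a) = 0.014691 rad = 0.8417°
d = R·c = 6371 × 0.014691 = 93.6 km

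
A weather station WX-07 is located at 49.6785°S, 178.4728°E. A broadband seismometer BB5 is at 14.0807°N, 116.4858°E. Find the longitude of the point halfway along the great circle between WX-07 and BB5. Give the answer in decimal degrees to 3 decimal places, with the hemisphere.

140.640°E

Bx = cos φ₂ cos Δλ = 0.455560,  By = cos φ₂ sin Δλ = -0.856315
φₘ = atan2(sin φ₁ + sin φ₂, √((cos φ₁ + Bx)² + By²)) = -20.39762°
λₘ = λ₁ + atan2(By, cos φ₁ + Bx) = 140.63963°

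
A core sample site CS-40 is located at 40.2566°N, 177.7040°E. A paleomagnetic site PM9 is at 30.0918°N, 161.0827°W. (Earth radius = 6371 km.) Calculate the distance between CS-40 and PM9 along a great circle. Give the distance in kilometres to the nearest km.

2226 km

Δφ = -10.1648°,  Δλ = 21.2133°
a = sin²(Δφ/2) + cos φ₁ cos φ₂ sin²(Δλ/2) = 0.030219
c = 2·arcsin(√a) = 0.349447 rad = 20.0219°
d = R·c = 6371 × 0.349447 = 2226.3 km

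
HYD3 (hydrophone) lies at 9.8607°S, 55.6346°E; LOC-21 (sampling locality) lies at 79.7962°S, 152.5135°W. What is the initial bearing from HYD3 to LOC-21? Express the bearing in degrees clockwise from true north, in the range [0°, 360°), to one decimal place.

175.2°

Δλ = 151.8519°
y = sin Δλ · cos φ₂ = 0.083571
x = cos φ₁ sin φ₂ − sin φ₁ cos φ₂ cos Δλ = -0.996394
θ = atan2(y, x) = 175.2056° → 175.2056° (mod 360°)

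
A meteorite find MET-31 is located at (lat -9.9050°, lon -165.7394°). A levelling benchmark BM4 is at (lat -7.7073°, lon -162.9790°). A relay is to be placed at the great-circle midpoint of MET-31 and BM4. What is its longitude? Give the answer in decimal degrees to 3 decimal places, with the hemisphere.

Bx = cos φ₂ cos Δλ = 0.989816,  By = cos φ₂ sin Δλ = 0.047724
φₘ = atan2(sin φ₁ + sin φ₂, √((cos φ₁ + Bx)² + By²)) = -8.80867°
λₘ = λ₁ + atan2(By, cos φ₁ + Bx) = -164.35510°

164.355°W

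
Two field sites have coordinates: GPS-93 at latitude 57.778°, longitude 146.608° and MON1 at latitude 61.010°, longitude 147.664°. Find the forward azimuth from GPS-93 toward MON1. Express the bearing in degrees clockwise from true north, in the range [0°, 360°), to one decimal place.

Δλ = 1.0560°
y = sin Δλ · cos φ₂ = 0.008932
x = cos φ₁ sin φ₂ − sin φ₁ cos φ₂ cos Δλ = 0.056449
θ = atan2(y, x) = 8.9915° → 8.9915° (mod 360°)

9.0°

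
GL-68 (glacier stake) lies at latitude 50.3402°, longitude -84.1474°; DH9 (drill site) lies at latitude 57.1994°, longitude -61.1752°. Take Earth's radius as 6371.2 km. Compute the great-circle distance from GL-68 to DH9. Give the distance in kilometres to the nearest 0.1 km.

1680.3 km

Δφ = 6.8592°,  Δλ = 22.9722°
a = sin²(Δφ/2) + cos φ₁ cos φ₂ sin²(Δλ/2) = 0.017288
c = 2·arcsin(√a) = 0.263733 rad = 15.1108°
d = R·c = 6371.2 × 0.263733 = 1680.3 km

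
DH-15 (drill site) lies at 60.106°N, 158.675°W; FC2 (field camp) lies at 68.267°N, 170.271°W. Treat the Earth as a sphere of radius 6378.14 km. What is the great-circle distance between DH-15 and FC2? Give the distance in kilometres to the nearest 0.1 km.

Δφ = 8.1610°,  Δλ = -11.5960°
a = sin²(Δφ/2) + cos φ₁ cos φ₂ sin²(Δλ/2) = 0.006947
c = 2·arcsin(√a) = 0.166889 rad = 9.5620°
d = R·c = 6378.14 × 0.166889 = 1064.4 km

1064.4 km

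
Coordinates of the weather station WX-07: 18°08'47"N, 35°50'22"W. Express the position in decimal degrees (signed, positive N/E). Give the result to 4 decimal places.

+18.1464°, -35.8394°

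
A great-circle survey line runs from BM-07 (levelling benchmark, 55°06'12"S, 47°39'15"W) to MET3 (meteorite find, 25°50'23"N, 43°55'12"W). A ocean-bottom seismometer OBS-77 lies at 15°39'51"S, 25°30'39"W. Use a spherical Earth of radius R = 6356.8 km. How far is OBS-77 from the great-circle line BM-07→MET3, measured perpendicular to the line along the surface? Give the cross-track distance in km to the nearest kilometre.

2125 km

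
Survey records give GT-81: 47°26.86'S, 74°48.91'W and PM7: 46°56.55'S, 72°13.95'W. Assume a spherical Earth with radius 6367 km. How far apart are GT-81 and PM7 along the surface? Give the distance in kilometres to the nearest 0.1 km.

GT-81: φ = -47.44767°, λ = -74.81517°
PM7: φ = -46.94250°, λ = -72.23250°
Δφ = 0.5052°,  Δλ = 2.5827°
a = sin²(Δφ/2) + cos φ₁ cos φ₂ sin²(Δλ/2) = 0.000254
c = 2·arcsin(√a) = 0.031871 rad = 1.8261°
d = R·c = 6367 × 0.031871 = 202.9 km

202.9 km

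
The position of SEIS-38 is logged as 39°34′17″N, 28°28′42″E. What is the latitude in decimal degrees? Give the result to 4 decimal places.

39.5714°N

39° + 34′/60 + 17″/3600 = 39 + 0.56667 + 0.00472 = 39.5714°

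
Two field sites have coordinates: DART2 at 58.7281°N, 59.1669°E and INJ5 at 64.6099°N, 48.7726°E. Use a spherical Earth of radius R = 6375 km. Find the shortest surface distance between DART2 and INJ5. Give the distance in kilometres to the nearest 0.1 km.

Δφ = 5.8818°,  Δλ = -10.3943°
a = sin²(Δφ/2) + cos φ₁ cos φ₂ sin²(Δλ/2) = 0.004459
c = 2·arcsin(√a) = 0.133645 rad = 7.6573°
d = R·c = 6375 × 0.133645 = 852.0 km

852.0 km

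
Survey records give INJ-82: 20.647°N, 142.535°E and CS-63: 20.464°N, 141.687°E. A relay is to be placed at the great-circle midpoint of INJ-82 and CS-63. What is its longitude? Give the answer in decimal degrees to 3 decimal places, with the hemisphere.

142.111°E

Bx = cos φ₂ cos Δλ = 0.936789,  By = cos φ₂ sin Δλ = -0.013866
φₘ = atan2(sin φ₁ + sin φ₂, √((cos φ₁ + Bx)² + By²)) = 20.55602°
λₘ = λ₁ + atan2(By, cos φ₁ + Bx) = 142.11075°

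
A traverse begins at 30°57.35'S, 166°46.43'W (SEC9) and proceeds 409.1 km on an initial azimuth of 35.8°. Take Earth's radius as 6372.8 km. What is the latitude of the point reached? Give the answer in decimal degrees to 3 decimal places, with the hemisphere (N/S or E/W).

SEC9: φ = -30.95583°, λ = -166.77383°
δ = d/R = 409.1/6372.8 = 0.064195 rad
φ₂ = arcsin(sin φ₁ cos δ + cos φ₁ sin δ cos θ)
   = arcsin(-0.51438·0.99794 + 0.85756·0.06415·0.81106) = -27.94984°
λ₂ = λ₁ + atan2(sin θ sin δ cos φ₁, cos δ − sin φ₁ sin φ₂) = -164.33915°

27.950°S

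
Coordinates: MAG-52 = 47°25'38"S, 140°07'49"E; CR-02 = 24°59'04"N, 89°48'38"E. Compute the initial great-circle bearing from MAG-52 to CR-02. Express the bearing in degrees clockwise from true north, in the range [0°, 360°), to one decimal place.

315.6°

MAG-52: φ = -47.42722°, λ = +140.13028°
CR-02: φ = +24.98444°, λ = +89.81056°
Δλ = -50.3197°
y = sin Δλ · cos φ₂ = -0.697600
x = cos φ₁ sin φ₂ − sin φ₁ cos φ₂ cos Δλ = 0.711951
θ = atan2(y, x) = -44.4167° → 315.5833° (mod 360°)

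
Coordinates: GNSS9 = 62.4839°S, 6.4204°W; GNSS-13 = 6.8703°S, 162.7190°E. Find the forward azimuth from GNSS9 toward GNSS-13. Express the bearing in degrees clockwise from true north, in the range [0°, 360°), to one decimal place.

Δλ = 169.1394°
y = sin Δλ · cos φ₂ = 0.187067
x = cos φ₁ sin φ₂ − sin φ₁ cos φ₂ cos Δλ = -0.920007
θ = atan2(y, x) = 168.5066° → 168.5066° (mod 360°)

168.5°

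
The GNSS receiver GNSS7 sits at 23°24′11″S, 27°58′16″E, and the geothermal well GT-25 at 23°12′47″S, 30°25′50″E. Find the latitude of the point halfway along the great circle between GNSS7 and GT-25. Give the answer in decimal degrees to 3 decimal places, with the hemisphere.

GNSS7: φ = -23.40306°, λ = +27.97111°
GT-25: φ = -23.21306°, λ = +30.43056°
Bx = cos φ₂ cos Δλ = 0.918199,  By = cos φ₂ sin Δλ = 0.039438
φₘ = atan2(sin φ₁ + sin φ₂, √((cos φ₁ + Bx)² + By²)) = -23.31285°
λₘ = λ₁ + atan2(By, cos φ₁ + Bx) = 29.20171°

23.313°S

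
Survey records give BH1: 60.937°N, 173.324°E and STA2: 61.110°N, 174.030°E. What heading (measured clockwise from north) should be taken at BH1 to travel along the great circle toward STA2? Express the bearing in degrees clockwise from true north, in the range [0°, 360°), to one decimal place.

62.9°

Δλ = 0.7060°
y = sin Δλ · cos φ₂ = 0.005953
x = cos φ₁ sin φ₂ − sin φ₁ cos φ₂ cos Δλ = 0.003051
θ = atan2(y, x) = 62.8605° → 62.8605° (mod 360°)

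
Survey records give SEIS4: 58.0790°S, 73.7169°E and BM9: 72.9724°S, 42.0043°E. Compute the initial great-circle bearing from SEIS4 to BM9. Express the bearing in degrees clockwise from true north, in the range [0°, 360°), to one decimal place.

Δλ = -31.7126°
y = sin Δλ · cos φ₂ = -0.153930
x = cos φ₁ sin φ₂ − sin φ₁ cos φ₂ cos Δλ = -0.294131
θ = atan2(y, x) = -152.3752° → 207.6248° (mod 360°)

207.6°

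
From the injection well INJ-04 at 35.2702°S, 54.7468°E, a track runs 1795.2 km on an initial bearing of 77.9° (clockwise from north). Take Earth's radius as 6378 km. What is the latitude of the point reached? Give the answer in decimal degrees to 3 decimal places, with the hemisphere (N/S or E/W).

30.476°S

δ = d/R = 1795.2/6378 = 0.281468 rad
φ₂ = arcsin(sin φ₁ cos δ + cos φ₁ sin δ cos θ)
   = arcsin(-0.57743·0.96065 + 0.81644·0.27777·0.20962) = -30.47574°
λ₂ = λ₁ + atan2(sin θ sin δ cos φ₁, cos δ − sin φ₁ sin φ₂) = 73.11559°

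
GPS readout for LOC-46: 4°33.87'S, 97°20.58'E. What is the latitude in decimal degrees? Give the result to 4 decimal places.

4° + 33.87′/60 = 4 + 0.56450 = 4.5645°

4.5645°S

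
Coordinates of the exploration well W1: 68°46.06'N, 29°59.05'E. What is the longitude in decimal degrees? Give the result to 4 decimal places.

29.9842°E

29° + 59.05′/60 = 29 + 0.98417 = 29.9842°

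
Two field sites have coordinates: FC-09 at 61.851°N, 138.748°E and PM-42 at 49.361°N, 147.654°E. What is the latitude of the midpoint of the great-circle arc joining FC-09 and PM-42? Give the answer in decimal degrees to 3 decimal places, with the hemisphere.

55.685°N

Bx = cos φ₂ cos Δλ = 0.643439,  By = cos φ₂ sin Δλ = 0.100829
φₘ = atan2(sin φ₁ + sin φ₂, √((cos φ₁ + Bx)² + By²)) = 55.68463°
λₘ = λ₁ + atan2(By, cos φ₁ + Bx) = 143.91423°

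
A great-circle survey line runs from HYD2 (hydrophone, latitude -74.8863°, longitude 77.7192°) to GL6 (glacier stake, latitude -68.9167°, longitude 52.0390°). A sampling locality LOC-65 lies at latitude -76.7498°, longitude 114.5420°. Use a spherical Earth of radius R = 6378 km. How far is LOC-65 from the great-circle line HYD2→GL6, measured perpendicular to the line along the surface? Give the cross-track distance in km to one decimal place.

88.8 km

δ₁₃ = central angle HYD2→LOC-65 = 0.157972 rad  (haversine)
θ₁₃ = bearing HYD2→LOC-65 = 119.165°,  θ₁₂ = bearing HYD2→GL6 = 294.090°
dₓₜ = R·arcsin(sin δ₁₃ · sin(θ₁₃ − θ₁₂)) = 6378·arcsin(0.15732·sin(-174.925°)) = -88.761 km
|dₓₜ| = 88.761 km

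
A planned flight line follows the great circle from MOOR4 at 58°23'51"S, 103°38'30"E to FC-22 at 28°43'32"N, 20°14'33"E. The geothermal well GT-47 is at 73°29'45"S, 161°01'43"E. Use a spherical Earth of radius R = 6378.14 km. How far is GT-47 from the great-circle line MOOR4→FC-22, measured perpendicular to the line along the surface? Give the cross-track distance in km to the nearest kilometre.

1680 km

MOOR4: φ = -58.39750°, λ = +103.64167°
FC-22: φ = +28.72556°, λ = +20.24250°
GT-47: φ = -73.49583°, λ = +161.02861°
δ₁₃ = central angle MOOR4→GT-47 = 0.458207 rad  (haversine)
θ₁₃ = bearing MOOR4→GT-47 = 147.250°,  θ₁₂ = bearing MOOR4→FC-22 = 291.190°
dₓₜ = R·arcsin(sin δ₁₃ · sin(θ₁₃ − θ₁₂)) = 6378.14·arcsin(0.44234·sin(-143.940°)) = -1680.092 km
|dₓₜ| = 1680.092 km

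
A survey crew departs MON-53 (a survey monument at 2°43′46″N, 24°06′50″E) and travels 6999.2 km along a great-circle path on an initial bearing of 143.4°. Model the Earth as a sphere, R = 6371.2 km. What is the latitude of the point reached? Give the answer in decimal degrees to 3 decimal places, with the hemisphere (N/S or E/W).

MON-53: φ = +2.72944°, λ = +24.11389°
δ = d/R = 6999.2/6371.2 = 1.098569 rad
φ₂ = arcsin(sin φ₁ cos δ + cos φ₁ sin δ cos θ)
   = arcsin(0.04762·0.45487 + 0.99887·0.89056·-0.80282) = -43.82697°
λ₂ = λ₁ + atan2(sin θ sin δ cos φ₁, cos δ − sin φ₁ sin φ₂) = 71.50528°

43.827°S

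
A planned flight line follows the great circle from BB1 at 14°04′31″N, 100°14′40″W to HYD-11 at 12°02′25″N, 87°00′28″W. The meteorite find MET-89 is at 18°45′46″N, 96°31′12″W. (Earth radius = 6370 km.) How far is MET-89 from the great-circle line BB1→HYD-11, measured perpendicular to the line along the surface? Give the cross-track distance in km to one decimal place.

570.7 km

BB1: φ = +14.07528°, λ = -100.24444°
HYD-11: φ = +12.04028°, λ = -87.00778°
MET-89: φ = +18.76278°, λ = -96.52000°
δ₁₃ = central angle BB1→MET-89 = 0.102851 rad  (haversine)
θ₁₃ = bearing BB1→MET-89 = 36.803°,  θ₁₂ = bearing BB1→HYD-11 = 97.427°
dₓₜ = R·arcsin(sin δ₁₃ · sin(θ₁₃ − θ₁₂)) = 6370·arcsin(0.10267·sin(-60.624°)) = -570.674 km
|dₓₜ| = 570.674 km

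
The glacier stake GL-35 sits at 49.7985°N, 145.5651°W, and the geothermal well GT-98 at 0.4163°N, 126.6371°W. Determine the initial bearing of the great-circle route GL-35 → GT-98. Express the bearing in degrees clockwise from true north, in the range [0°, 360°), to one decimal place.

155.7°

Δλ = 18.9280°
y = sin Δλ · cos φ₂ = 0.324371
x = cos φ₁ sin φ₂ − sin φ₁ cos φ₂ cos Δλ = -0.717770
θ = atan2(y, x) = 155.6811° → 155.6811° (mod 360°)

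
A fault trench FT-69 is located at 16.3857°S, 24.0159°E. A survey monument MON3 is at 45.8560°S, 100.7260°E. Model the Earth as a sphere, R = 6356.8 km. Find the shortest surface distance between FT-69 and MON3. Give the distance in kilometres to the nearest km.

7671 km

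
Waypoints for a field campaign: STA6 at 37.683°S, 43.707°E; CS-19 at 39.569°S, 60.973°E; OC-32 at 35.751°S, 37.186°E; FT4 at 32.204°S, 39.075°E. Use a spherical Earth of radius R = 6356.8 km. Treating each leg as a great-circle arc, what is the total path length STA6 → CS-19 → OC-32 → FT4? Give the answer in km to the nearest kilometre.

STA6→CS-19: c = 0.237339 rad, d = 1508.71 km
CS-19→OC-32: c = 0.334311 rad, d = 2125.15 km
OC-32→FT4: c = 0.067671 rad, d = 430.17 km
Total = 1508.71 + 2125.15 + 430.17 = 4064.03 km

4064 km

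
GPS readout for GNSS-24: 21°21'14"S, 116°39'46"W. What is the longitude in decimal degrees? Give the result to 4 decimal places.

116.6628°W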